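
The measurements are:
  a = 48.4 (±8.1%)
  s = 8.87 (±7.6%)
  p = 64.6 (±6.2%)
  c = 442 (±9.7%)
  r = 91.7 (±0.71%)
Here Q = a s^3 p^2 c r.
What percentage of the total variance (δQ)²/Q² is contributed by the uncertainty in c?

11.3%

(δQ/Q)² = (1·δa/a)² + (3·δs/s)² + (2·δp/p)² + (1·δc/c)² + (1·δr/r)²
  a term: (1×0.0810)² = 0.00656
  s term: (3×0.0760)² = 0.0520
  p term: (2×0.0620)² = 0.0154
  c term: (1×0.0970)² = 0.00941
  r term: (1×0.00710)² = 5.04e-05
Total = 0.0834. Share from c = 0.00941/0.0834 = 0.113.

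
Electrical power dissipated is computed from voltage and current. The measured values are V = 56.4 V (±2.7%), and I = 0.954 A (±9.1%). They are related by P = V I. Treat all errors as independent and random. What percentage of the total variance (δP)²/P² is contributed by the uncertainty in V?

(δP/P)² = (1·δV/V)² + (1·δI/I)²
  V term: (1×0.0270)² = 0.000729
  I term: (1×0.0910)² = 0.00828
Total = 0.00901. Share from V = 0.000729/0.00901 = 0.0809.

8.09%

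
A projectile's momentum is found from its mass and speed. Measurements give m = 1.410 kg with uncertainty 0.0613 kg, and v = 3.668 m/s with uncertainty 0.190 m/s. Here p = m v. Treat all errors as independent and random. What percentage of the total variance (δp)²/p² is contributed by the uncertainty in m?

41.3%

(δp/p)² = (1·δm/m)² + (1·δv/v)²
  m term: (1×0.0435)² = 0.00189
  v term: (1×0.0518)² = 0.00268
Total = 0.00457. Share from m = 0.00189/0.00457 = 0.413.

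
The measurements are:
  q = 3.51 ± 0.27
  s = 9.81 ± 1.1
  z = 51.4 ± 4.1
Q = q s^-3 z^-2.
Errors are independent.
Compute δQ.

Relative error in a monomial: (δQ/Q)² = Σ (nᵢ · δxᵢ/xᵢ)².
  (1·δq/q)² = (1×0.0769)² = 0.00592;  (-3·δs/s)² = (-3×0.112)² = 0.113;  (-2·δz/z)² = (-2×0.0798)² = 0.0255
δQ/Q = √(0.145) = 0.380
Q = 1.41e-06, so δQ = 0.380 × 1.41e-06 = 5.35e-07.

5.35e-07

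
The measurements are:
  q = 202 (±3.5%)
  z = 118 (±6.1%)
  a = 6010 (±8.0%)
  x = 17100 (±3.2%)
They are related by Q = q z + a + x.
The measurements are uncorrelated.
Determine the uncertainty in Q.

1830

Let p = q·z = 23800. δp/p = √((1·δq/q)² + (1·δz/z)²) = √(0.00123 + 0.00372) = 0.0703, so δp = 1680.
Q = p + a + x: δQ = √(δp² + δa² + δx²) = √(2.81e+06 + 2.31e+05 + 2.99e+05) = 1830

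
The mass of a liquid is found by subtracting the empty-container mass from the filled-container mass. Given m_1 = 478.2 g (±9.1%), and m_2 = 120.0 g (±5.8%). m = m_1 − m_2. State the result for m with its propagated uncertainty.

m is a linear combination, so absolute uncertainties add in quadrature:
  (δm_1)² = 1890;  (δm_2)² = 48.4
δm = √(1940) = 44.1 g
m = 358.2 g.

358.2 ± 44.1 g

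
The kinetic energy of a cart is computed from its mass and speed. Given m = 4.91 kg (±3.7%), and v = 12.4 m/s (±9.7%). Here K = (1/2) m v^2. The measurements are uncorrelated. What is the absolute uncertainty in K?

74.6 J

K is a product of powers, so relative uncertainties combine in quadrature:
  (1·δm/m)² = (1×0.0370)² = 0.00137;  (2·δv/v)² = (2×0.0970)² = 0.0376
δK/K = √(0.0390) = 0.197
K = 377 J, so δK = 0.197 × 377 = 74.6 J.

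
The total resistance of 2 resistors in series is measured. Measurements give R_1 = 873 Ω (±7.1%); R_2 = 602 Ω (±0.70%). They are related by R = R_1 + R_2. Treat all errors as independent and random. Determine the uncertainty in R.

Each term contributes (cᵢ δxᵢ)² to (δR)²:
  (δR_1)² = 3840;  (δR_2)² = 17.8
δR = √(3860) = 62.1 Ω

62.1 Ω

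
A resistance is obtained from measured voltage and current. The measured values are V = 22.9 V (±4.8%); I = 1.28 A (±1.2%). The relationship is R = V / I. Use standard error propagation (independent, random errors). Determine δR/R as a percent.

R is a product of powers, so relative uncertainties combine in quadrature:
  (1·δV/V)² = (1×0.0480)² = 0.00230;  (-1·δI/I)² = (-1×0.0120)² = 0.000144
δR/R = √(0.00245) = 0.0495

4.95%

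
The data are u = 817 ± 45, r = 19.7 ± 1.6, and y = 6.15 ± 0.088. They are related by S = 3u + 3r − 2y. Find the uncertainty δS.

135

For a sum/difference, combine absolute errors in quadrature:
  (3·δu)² = 18200;  (3·δr)² = 23.0;  (2·δy)² = 0.0310
δS = √(18200) = 135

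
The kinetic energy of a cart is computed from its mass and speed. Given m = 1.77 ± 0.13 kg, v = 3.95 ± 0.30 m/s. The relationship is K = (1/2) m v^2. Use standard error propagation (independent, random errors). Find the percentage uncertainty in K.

16.9%

Relative error in a monomial: (δK/K)² = Σ (nᵢ · δxᵢ/xᵢ)².
  (1·δm/m)² = (1×0.0734)² = 0.00539;  (2·δv/v)² = (2×0.0759)² = 0.0231
δK/K = √(0.0285) = 0.169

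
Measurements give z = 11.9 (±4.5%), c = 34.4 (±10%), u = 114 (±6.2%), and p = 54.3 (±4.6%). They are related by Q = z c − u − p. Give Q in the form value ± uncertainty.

Let w = z·c = 409. δw/w = √((1·δz/z)² + (1·δc/c)²) = √(0.00202 + 0.0100) = 0.110, so δw = 44.9.
Q = w − u − p: δQ = √(δw² + δu² + δp²) = √(2020 + 50.0 + 6.24) = 45.5
Q = 241.

241 ± 45.5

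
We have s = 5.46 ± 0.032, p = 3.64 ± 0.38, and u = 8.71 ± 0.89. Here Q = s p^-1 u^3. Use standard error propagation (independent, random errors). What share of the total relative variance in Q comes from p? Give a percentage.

(δQ/Q)² = (1·δs/s)² + (-1·δp/p)² + (3·δu/u)²
  s term: (1×0.00586)² = 3.43e-05
  p term: (-1×0.104)² = 0.0109
  u term: (3×0.102)² = 0.0940
Total = 0.105. Share from p = 0.0109/0.105 = 0.104.

10.4%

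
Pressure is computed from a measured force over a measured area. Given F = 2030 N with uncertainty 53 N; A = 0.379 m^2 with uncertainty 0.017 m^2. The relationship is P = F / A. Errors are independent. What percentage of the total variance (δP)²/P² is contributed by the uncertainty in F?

(δP/P)² = (1·δF/F)² + (-1·δA/A)²
  F term: (1×0.0261)² = 0.000682
  A term: (-1×0.0449)² = 0.00201
Total = 0.00269. Share from F = 0.000682/0.00269 = 0.253.

25.3%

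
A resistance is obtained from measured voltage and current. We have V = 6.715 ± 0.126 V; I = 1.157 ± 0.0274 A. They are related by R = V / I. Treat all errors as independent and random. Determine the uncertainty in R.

Since R is a product/quotient, work with relative uncertainties:
  (1·δV/V)² = (1×0.0188)² = 0.000352;  (-1·δI/I)² = (-1×0.0237)² = 0.000561
δR/R = √(0.000913) = 0.0302
R = 5.804 Ω, so δR = 0.0302 × 5.804 = 0.175 Ω.

0.175 Ω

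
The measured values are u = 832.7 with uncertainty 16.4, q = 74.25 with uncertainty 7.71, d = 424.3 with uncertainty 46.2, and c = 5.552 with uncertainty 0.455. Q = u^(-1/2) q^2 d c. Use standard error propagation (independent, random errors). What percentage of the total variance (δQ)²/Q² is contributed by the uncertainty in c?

10.9%

(δQ/Q)² = (−½·δu/u)² + (2·δq/q)² + (1·δd/d)² + (1·δc/c)²
  u term: (-0.5×0.0197)² = 9.7e-05
  q term: (2×0.104)² = 0.0431
  d term: (1×0.109)² = 0.0119
  c term: (1×0.0820)² = 0.00672
Total = 0.0618. Share from c = 0.00672/0.0618 = 0.109.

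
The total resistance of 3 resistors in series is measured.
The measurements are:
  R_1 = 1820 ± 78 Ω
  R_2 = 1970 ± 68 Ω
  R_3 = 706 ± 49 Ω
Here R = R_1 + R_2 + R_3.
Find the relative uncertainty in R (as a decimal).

Each term contributes (cᵢ δxᵢ)² to (δR)²:
  (δR_1)² = 6080;  (δR_2)² = 4620;  (δR_3)² = 2400
δR = √(13100) = 114 Ω
R = 4500 Ω, so δR/R = 114/4500 = 0.0255.

0.0255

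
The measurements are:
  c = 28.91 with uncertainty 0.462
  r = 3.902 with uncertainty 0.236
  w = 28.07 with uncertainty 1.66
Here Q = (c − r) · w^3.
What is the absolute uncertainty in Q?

Let u = c − r = 25.01. δu = √(δc² + δr²) = √(0.213 + 0.0557) = 0.519, so δu/u = 0.0207.
Q is then a monomial in u, w:
δQ/Q = √((δu/u)² + (3·δw/w)²) = √(0.000430 + 0.0315) = 0.179
Q = 553100, so δQ = 0.179 × 553100 = 98800.

98800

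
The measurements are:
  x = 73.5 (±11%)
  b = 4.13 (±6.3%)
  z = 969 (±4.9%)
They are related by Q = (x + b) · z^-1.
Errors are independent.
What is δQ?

0.00922

Let u = x + b = 77.6. δu = √(δx² + δb²) = √(65.4 + 0.0677) = 8.09, so δu/u = 0.104.
Q is then a monomial in u, z:
δQ/Q = √((δu/u)² + (-1·δz/z)²) = √(0.0109 + 0.00240) = 0.115
Q = 0.0801, so δQ = 0.115 × 0.0801 = 0.00922.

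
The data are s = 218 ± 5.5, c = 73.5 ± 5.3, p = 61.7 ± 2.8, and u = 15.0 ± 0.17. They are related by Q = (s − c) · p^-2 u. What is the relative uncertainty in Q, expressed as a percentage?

10.6%

Let w = s − c = 144. δw = √(δs² + δc²) = √(30.2 + 28.1) = 7.64, so δw/w = 0.0529.
Q is then a monomial in w, p, u:
δQ/Q = √((δw/w)² + (-2·δp/p)² + (1·δu/u)²) = √(0.00279 + 0.00824 + 0.000128) = 0.106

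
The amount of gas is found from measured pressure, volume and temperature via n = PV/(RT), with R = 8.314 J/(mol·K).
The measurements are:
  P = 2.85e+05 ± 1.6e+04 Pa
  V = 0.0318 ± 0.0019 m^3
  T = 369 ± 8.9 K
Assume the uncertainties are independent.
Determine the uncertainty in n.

Relative error in a monomial: (δn/n)² = Σ (nᵢ · δxᵢ/xᵢ)².
  (1·δP/P)² = (1×0.0561)² = 0.00315;  (1·δV/V)² = (1×0.0597)² = 0.00357;  (-1·δT/T)² = (-1×0.0241)² = 0.000582
δn/n = √(0.00730) = 0.0855
n = 2.95 mol, so δn = 0.0855 × 2.95 = 0.252 mol.

0.252 mol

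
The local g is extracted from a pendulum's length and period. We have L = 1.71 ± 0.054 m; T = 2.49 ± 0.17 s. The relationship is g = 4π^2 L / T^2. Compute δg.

Products/powers → add relative errors in quadrature, weighted by exponent:
  (1·δL/L)² = (1×0.0316)² = 0.000997;  (-2·δT/T)² = (-2×0.0683)² = 0.0186
δg/g = √(0.0196) = 0.140
g = 10.9 m/s^2, so δg = 0.140 × 10.9 = 1.53 m/s^2.

1.53 m/s^2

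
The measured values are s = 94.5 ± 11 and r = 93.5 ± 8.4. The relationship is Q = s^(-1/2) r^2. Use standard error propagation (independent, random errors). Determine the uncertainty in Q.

For a monomial Q ∝ s^(-1/2), r^2, fractional errors add in quadrature:
  (−½·δs/s)² = (-0.5×0.116)² = 0.00339;  (2·δr/r)² = (2×0.0898)² = 0.0323
δQ/Q = √(0.0357) = 0.189
Q = 899, so δQ = 0.189 × 899 = 170.

170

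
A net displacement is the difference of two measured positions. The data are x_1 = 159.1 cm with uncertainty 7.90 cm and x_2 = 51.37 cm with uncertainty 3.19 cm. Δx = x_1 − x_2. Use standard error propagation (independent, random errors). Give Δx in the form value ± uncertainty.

Δx is a linear combination, so absolute uncertainties add in quadrature:
  (δx_1)² = 62.4;  (δx_2)² = 10.2
δΔx = √(72.6) = 8.52 cm
Δx = 107.7 cm.

107.7 ± 8.52 cm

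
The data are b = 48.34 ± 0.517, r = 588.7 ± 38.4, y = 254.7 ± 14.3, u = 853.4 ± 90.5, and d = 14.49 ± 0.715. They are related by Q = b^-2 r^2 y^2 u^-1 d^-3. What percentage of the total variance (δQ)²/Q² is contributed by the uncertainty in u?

(δQ/Q)² = (-2·δb/b)² + (2·δr/r)² + (2·δy/y)² + (-1·δu/u)² + (-3·δd/d)²
  b term: (-2×0.0107)² = 0.000458
  r term: (2×0.0652)² = 0.0170
  y term: (2×0.0561)² = 0.0126
  u term: (-1×0.106)² = 0.0112
  d term: (-3×0.0493)² = 0.0219
Total = 0.0632. Share from u = 0.0112/0.0632 = 0.178.

17.8%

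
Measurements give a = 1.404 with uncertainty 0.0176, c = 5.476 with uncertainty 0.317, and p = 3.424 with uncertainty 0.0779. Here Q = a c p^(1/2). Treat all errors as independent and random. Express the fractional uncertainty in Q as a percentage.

For a monomial Q ∝ a, c, p^(1/2), fractional errors add in quadrature:
  (1·δa/a)² = (1×0.0125)² = 0.000157;  (1·δc/c)² = (1×0.0579)² = 0.00335;  (½·δp/p)² = (0.5×0.0228)² = 0.000129
δQ/Q = √(0.00364) = 0.0603

6.03%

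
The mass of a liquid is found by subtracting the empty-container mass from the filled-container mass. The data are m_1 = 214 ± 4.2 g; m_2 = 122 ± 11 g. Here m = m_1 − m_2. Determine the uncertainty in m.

Absolute uncertainties add in quadrature for a linear combination:
  (δm_1)² = 17.6;  (δm_2)² = 121
δm = √(139) = 11.8 g

11.8 g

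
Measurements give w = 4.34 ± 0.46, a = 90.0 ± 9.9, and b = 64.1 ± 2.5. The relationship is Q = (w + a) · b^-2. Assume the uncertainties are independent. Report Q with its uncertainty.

0.0230 ± 0.00300

Let u = w + a = 94.3. δu = √(δw² + δa²) = √(0.212 + 98.0) = 9.91, so δu/u = 0.105.
Q is then a monomial in u, b:
δQ/Q = √((δu/u)² + (-2·δb/b)²) = √(0.0110 + 0.00608) = 0.131
Q = 0.0230, so δQ = 0.131 × 0.0230 = 0.00300.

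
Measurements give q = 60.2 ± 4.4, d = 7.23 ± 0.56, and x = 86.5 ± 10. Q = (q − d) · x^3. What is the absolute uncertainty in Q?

Let u = q − d = 53.0. δu = √(δq² + δd²) = √(19.4 + 0.314) = 4.44, so δu/u = 0.0837.
Q is then a monomial in u, x:
δQ/Q = √((δu/u)² + (3·δx/x)²) = √(0.00701 + 0.120) = 0.357
Q = 3.43e+07, so δQ = 0.357 × 3.43e+07 = 1.22e+07.

1.22e+07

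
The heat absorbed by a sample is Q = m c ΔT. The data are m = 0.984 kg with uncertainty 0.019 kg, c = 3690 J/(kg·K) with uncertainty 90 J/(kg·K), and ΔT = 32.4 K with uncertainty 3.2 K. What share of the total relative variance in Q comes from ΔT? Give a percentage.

91.0%

(δQ/Q)² = (1·δm/m)² + (1·δc/c)² + (1·δΔT/ΔT)²
  m term: (1×0.0193)² = 0.000373
  c term: (1×0.0244)² = 0.000595
  ΔT term: (1×0.0988)² = 0.00975
Total = 0.0107. Share from ΔT = 0.00975/0.0107 = 0.910.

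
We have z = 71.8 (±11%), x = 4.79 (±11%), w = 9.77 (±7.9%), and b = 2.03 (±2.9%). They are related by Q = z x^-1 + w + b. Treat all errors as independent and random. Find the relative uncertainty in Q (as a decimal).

Let p = z·x^-1 = 15.0. δp/p = √((1·δz/z)² + (-1·δx/x)²) = √(0.0121 + 0.0121) = 0.156, so δp = 2.33.
Q = p + w + b: δQ = √(δp² + δw² + δb²) = √(5.44 + 0.596 + 0.00347) = 2.46
Q = 26.8, so δQ/Q = 2.46/26.8 = 0.0917.

0.0917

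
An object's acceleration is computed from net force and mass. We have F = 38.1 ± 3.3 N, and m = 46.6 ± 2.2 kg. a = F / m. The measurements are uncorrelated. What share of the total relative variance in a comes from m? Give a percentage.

22.9%

(δa/a)² = (1·δF/F)² + (-1·δm/m)²
  F term: (1×0.0866)² = 0.00750
  m term: (-1×0.0472)² = 0.00223
Total = 0.00973. Share from m = 0.00223/0.00973 = 0.229.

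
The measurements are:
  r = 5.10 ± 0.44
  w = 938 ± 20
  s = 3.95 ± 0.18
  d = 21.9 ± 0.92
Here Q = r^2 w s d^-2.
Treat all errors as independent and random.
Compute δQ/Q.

0.198

Since Q is a product/quotient, work with relative uncertainties:
  (2·δr/r)² = (2×0.0863)² = 0.0298;  (1·δw/w)² = (1×0.0213)² = 0.000455;  (1·δs/s)² = (1×0.0456)² = 0.00208;  (-2·δd/d)² = (-2×0.0420)² = 0.00706
δQ/Q = √(0.0394) = 0.198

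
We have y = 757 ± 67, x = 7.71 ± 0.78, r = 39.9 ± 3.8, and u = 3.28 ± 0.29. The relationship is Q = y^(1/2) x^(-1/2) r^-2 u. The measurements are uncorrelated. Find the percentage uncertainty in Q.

22.0%

Relative error in a monomial: (δQ/Q)² = Σ (nᵢ · δxᵢ/xᵢ)².
  (½·δy/y)² = (0.5×0.0885)² = 0.00196;  (−½·δx/x)² = (-0.5×0.101)² = 0.00256;  (-2·δr/r)² = (-2×0.0952)² = 0.0363;  (1·δu/u)² = (1×0.0884)² = 0.00782
δQ/Q = √(0.0486) = 0.220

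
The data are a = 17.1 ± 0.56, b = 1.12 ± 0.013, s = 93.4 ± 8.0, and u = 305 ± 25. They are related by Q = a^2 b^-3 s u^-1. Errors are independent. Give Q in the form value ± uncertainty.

63.7 ± 8.91

Since Q is a product/quotient, work with relative uncertainties:
  (2·δa/a)² = (2×0.0327)² = 0.00429;  (-3·δb/b)² = (-3×0.0116)² = 0.00121;  (1·δs/s)² = (1×0.0857)² = 0.00734;  (-1·δu/u)² = (-1×0.0820)² = 0.00672
δQ/Q = √(0.0196) = 0.140
Q = 63.7, so δQ = 0.140 × 63.7 = 8.91.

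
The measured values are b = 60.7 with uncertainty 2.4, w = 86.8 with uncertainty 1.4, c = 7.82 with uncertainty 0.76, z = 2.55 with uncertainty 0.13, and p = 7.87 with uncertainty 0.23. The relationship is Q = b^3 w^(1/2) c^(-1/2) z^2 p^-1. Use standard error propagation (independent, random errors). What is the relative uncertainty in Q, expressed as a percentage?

16.7%

Each factor contributes (exponent × relative error)² to (δQ/Q)²:
  (3·δb/b)² = (3×0.0395)² = 0.0141;  (½·δw/w)² = (0.5×0.0161)² = 6.5e-05;  (−½·δc/c)² = (-0.5×0.0972)² = 0.00236;  (2·δz/z)² = (2×0.0510)² = 0.0104;  (-1·δp/p)² = (-1×0.0292)² = 0.000854
δQ/Q = √(0.0277) = 0.167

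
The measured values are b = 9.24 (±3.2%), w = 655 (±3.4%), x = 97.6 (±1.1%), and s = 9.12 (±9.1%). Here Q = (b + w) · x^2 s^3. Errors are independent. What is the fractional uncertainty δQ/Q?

0.276

Let u = b + w = 664. δu = √(δb² + δw²) = √(0.0874 + 496) = 22.3, so δu/u = 0.0335.
Q is then a monomial in u, x, s:
δQ/Q = √((δu/u)² + (2·δx/x)² + (3·δs/s)²) = √(0.00112 + 0.000484 + 0.0745) = 0.276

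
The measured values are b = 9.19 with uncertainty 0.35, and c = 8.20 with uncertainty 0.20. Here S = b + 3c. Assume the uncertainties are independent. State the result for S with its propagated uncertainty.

33.8 ± 0.695

S is a linear combination, so absolute uncertainties add in quadrature:
  (δb)² = 0.122;  (3·δc)² = 0.360
δS = √(0.483) = 0.695
S = 33.8.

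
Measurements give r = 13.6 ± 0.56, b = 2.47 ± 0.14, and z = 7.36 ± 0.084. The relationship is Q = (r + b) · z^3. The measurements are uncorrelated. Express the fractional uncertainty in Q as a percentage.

Let u = r + b = 16.1. δu = √(δr² + δb²) = √(0.314 + 0.0196) = 0.577, so δu/u = 0.0359.
Q is then a monomial in u, z:
δQ/Q = √((δu/u)² + (3·δz/z)²) = √(0.00129 + 0.00117) = 0.0496

4.96%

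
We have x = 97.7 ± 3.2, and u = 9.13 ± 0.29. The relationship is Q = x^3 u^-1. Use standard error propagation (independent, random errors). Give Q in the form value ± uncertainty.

For a monomial Q ∝ x^3, u^-1, fractional errors add in quadrature:
  (3·δx/x)² = (3×0.0328)² = 0.00966;  (-1·δu/u)² = (-1×0.0318)² = 0.00101
δQ/Q = √(0.0107) = 0.103
Q = 1.02e+05, so δQ = 0.103 × 1.02e+05 = 10500.

(1.02 ± 0.105) × 10^5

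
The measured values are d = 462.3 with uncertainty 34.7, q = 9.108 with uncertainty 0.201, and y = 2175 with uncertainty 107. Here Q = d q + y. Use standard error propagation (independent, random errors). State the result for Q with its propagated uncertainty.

6386 ± 346

Let p = d·q = 4211. δp/p = √((1·δd/d)² + (1·δq/q)²) = √(0.00563 + 0.000487) = 0.0782, so δp = 329.
Q = p + y: δQ = √(δp² + δy²) = √(1.09e+05 + 11400) = 346
Q = 6386.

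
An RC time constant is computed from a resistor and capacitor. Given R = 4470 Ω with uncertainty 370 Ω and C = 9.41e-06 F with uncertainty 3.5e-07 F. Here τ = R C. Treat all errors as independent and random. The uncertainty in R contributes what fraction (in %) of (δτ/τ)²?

(δτ/τ)² = (1·δR/R)² + (1·δC/C)²
  R term: (1×0.0828)² = 0.00685
  C term: (1×0.0372)² = 0.00138
Total = 0.00823. Share from R = 0.00685/0.00823 = 0.832.

83.2%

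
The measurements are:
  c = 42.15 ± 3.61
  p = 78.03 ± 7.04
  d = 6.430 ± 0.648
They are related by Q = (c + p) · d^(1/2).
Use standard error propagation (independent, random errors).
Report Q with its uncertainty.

Let u = c + p = 120.2. δu = √(δc² + δp²) = √(13.0 + 49.6) = 7.91, so δu/u = 0.0658.
Q is then a monomial in u, d:
δQ/Q = √((δu/u)² + (½·δd/d)²) = √(0.00433 + 0.00254) = 0.0829
Q = 304.7, so δQ = 0.0829 × 304.7 = 25.3.

304.7 ± 25.3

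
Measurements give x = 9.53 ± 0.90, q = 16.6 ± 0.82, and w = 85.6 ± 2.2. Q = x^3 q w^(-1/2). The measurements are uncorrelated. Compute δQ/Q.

0.288

Relative error in a monomial: (δQ/Q)² = Σ (nᵢ · δxᵢ/xᵢ)².
  (3·δx/x)² = (3×0.0944)² = 0.0803;  (1·δq/q)² = (1×0.0494)² = 0.00244;  (−½·δw/w)² = (-0.5×0.0257)² = 0.000165
δQ/Q = √(0.0829) = 0.288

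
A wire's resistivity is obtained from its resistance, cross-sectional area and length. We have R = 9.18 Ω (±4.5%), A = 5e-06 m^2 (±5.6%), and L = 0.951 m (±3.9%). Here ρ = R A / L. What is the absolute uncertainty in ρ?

3.95e-06 Ω·m

Products/powers → add relative errors in quadrature, weighted by exponent:
  (1·δR/R)² = (1×0.0450)² = 0.00202;  (1·δA/A)² = (1×0.0560)² = 0.00314;  (-1·δL/L)² = (-1×0.0390)² = 0.00152
δρ/ρ = √(0.00668) = 0.0817
ρ = 4.83e-05 Ω·m, so δρ = 0.0817 × 4.83e-05 = 3.95e-06 Ω·m.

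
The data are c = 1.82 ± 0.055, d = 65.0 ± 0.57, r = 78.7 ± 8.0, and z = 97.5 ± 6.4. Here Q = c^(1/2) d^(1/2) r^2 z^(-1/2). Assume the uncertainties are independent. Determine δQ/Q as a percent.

For a monomial Q ∝ c^(1/2), d^(1/2), r^2, z^(-1/2), fractional errors add in quadrature:
  (½·δc/c)² = (0.5×0.0302)² = 0.000228;  (½·δd/d)² = (0.5×0.00877)² = 1.92e-05;  (2·δr/r)² = (2×0.102)² = 0.0413;  (−½·δz/z)² = (-0.5×0.0656)² = 0.00108
δQ/Q = √(0.0427) = 0.207

20.7%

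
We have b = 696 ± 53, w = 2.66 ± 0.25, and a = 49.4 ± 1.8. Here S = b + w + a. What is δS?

53.0

S is a linear combination, so absolute uncertainties add in quadrature:
  (δb)² = 2810;  (δw)² = 0.0625;  (δa)² = 3.24
δS = √(2810) = 53.0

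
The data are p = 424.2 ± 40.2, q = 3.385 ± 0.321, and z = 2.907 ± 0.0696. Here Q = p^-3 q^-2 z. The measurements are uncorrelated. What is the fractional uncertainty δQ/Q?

Products/powers → add relative errors in quadrature, weighted by exponent:
  (-3·δp/p)² = (-3×0.0948)² = 0.0808;  (-2·δq/q)² = (-2×0.0948)² = 0.0360;  (1·δz/z)² = (1×0.0239)² = 0.000573
δQ/Q = √(0.117) = 0.343

0.343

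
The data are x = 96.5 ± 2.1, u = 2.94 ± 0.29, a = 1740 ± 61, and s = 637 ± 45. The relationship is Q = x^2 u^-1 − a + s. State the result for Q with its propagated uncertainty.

Let p = x^2·u^-1 = 3170. δp/p = √((2·δx/x)² + (-1·δu/u)²) = √(0.00189 + 0.00973) = 0.108, so δp = 341.
Q = p − a + s: δQ = √(δp² + δa² + δs²) = √(1.17e+05 + 3720 + 2020) = 350
Q = 2060.

2060 ± 350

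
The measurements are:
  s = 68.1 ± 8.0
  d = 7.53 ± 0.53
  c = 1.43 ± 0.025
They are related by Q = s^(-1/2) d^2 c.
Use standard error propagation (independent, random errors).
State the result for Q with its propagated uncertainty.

9.83 ± 1.51

Q is a product of powers, so relative uncertainties combine in quadrature:
  (−½·δs/s)² = (-0.5×0.117)² = 0.00345;  (2·δd/d)² = (2×0.0704)² = 0.0198;  (1·δc/c)² = (1×0.0175)² = 0.000306
δQ/Q = √(0.0236) = 0.154
Q = 9.83, so δQ = 0.154 × 9.83 = 1.51.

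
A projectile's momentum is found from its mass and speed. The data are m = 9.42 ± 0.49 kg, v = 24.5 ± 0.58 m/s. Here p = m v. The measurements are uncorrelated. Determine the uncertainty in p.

Products/powers → add relative errors in quadrature, weighted by exponent:
  (1·δm/m)² = (1×0.0520)² = 0.00271;  (1·δv/v)² = (1×0.0237)² = 0.000560
δp/p = √(0.00327) = 0.0572
p = 231 kg·m/s, so δp = 0.0572 × 231 = 13.2 kg·m/s.

13.2 kg·m/s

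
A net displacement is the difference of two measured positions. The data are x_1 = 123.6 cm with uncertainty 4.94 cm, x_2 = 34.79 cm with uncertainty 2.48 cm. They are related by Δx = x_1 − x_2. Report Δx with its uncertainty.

88.81 ± 5.53 cm

Sums and differences: (δΔx)² = Σ (cᵢ δxᵢ)².
  (δx_1)² = 24.4;  (δx_2)² = 6.15
δΔx = √(30.6) = 5.53 cm
Δx = 88.81 cm.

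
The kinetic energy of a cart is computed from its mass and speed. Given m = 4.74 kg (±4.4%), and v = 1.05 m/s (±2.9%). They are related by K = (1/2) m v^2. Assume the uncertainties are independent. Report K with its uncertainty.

Each factor contributes (exponent × relative error)² to (δK/K)²:
  (1·δm/m)² = (1×0.0440)² = 0.00194;  (2·δv/v)² = (2×0.0290)² = 0.00336
δK/K = √(0.00530) = 0.0728
K = 2.61 J, so δK = 0.0728 × 2.61 = 0.190 J.

2.61 ± 0.190 J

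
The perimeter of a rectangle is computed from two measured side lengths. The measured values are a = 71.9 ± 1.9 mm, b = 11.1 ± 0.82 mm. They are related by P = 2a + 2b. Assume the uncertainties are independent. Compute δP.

4.14 mm

Absolute uncertainties add in quadrature for a linear combination:
  (2·δa)² = 14.4;  (2·δb)² = 2.69
δP = √(17.1) = 4.14 mm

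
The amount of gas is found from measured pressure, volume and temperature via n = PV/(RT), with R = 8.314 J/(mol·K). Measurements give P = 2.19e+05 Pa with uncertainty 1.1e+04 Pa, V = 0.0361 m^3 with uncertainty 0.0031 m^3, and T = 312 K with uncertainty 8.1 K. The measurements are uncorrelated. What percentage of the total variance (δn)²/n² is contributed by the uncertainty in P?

(δn/n)² = (1·δP/P)² + (1·δV/V)² + (-1·δT/T)²
  P term: (1×0.0502)² = 0.00252
  V term: (1×0.0859)² = 0.00737
  T term: (-1×0.0260)² = 0.000674
Total = 0.0106. Share from P = 0.00252/0.0106 = 0.239.

23.9%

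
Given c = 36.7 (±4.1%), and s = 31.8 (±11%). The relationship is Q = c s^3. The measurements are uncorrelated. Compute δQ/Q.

Relative error in a monomial: (δQ/Q)² = Σ (nᵢ · δxᵢ/xᵢ)².
  (1·δc/c)² = (1×0.0410)² = 0.00168;  (3·δs/s)² = (3×0.110)² = 0.109
δQ/Q = √(0.111) = 0.333

0.333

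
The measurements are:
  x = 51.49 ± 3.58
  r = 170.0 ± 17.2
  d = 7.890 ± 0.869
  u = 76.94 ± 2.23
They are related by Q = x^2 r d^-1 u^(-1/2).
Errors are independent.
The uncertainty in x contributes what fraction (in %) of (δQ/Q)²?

46.1%

(δQ/Q)² = (2·δx/x)² + (1·δr/r)² + (-1·δd/d)² + (−½·δu/u)²
  x term: (2×0.0695)² = 0.0193
  r term: (1×0.101)² = 0.0102
  d term: (-1×0.110)² = 0.0121
  u term: (-0.5×0.0290)² = 0.000210
Total = 0.0419. Share from x = 0.0193/0.0419 = 0.461.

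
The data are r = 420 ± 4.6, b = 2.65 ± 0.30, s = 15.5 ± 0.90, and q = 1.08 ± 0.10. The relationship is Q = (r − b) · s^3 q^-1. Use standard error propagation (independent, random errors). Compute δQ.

Let u = r − b = 417. δu = √(δr² + δb²) = √(21.2 + 0.0900) = 4.61, so δu/u = 0.0110.
Q is then a monomial in u, s, q:
δQ/Q = √((δu/u)² + (3·δs/s)² + (-1·δq/q)²) = √(0.000122 + 0.0303 + 0.00857) = 0.198
Q = 1.44e+06, so δQ = 0.198 × 1.44e+06 = 2.84e+05.

2.84e+05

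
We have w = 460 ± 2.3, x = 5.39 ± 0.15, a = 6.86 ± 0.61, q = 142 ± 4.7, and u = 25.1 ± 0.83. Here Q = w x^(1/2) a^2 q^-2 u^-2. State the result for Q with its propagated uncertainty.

Products/powers → add relative errors in quadrature, weighted by exponent:
  (1·δw/w)² = (1×0.00500)² = 2.5e-05;  (½·δx/x)² = (0.5×0.0278)² = 0.000194;  (2·δa/a)² = (2×0.0889)² = 0.0316;  (-2·δq/q)² = (-2×0.0331)² = 0.00438;  (-2·δu/u)² = (-2×0.0331)² = 0.00437
δQ/Q = √(0.0406) = 0.202
Q = 0.00396, so δQ = 0.202 × 0.00396 = 0.000797.

0.00396 ± 0.000797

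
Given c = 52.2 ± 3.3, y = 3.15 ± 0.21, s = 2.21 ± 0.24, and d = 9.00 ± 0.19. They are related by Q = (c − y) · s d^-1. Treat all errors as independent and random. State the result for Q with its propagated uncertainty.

12.0 ± 1.56

Let u = c − y = 49.1. δu = √(δc² + δy²) = √(10.9 + 0.0441) = 3.31, so δu/u = 0.0674.
Q is then a monomial in u, s, d:
δQ/Q = √((δu/u)² + (1·δs/s)² + (-1·δd/d)²) = √(0.00454 + 0.0118 + 0.000446) = 0.130
Q = 12.0, so δQ = 0.130 × 12.0 = 1.56.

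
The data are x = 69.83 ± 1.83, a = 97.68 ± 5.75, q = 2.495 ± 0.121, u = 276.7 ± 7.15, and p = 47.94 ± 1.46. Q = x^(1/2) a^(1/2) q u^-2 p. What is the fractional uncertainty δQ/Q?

For a monomial Q ∝ x^(1/2), a^(1/2), q, u^-2, p, fractional errors add in quadrature:
  (½·δx/x)² = (0.5×0.0262)² = 0.000172;  (½·δa/a)² = (0.5×0.0589)² = 0.000866;  (1·δq/q)² = (1×0.0485)² = 0.00235;  (-2·δu/u)² = (-2×0.0258)² = 0.00267;  (1·δp/p)² = (1×0.0305)² = 0.000927
δQ/Q = √(0.00699) = 0.0836

0.0836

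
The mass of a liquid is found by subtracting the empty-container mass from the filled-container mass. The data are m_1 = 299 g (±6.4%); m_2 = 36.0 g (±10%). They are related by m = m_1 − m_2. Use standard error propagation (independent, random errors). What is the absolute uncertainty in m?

19.5 g

For a sum/difference, combine absolute errors in quadrature:
  (δm_1)² = 366;  (δm_2)² = 13.0
δm = √(379) = 19.5 g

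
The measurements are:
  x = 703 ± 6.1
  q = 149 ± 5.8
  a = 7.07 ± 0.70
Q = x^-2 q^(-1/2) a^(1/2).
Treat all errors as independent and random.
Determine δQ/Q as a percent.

For a monomial Q ∝ x^-2, q^(-1/2), a^(1/2), fractional errors add in quadrature:
  (-2·δx/x)² = (-2×0.00868)² = 0.000301;  (−½·δq/q)² = (-0.5×0.0389)² = 0.000379;  (½·δa/a)² = (0.5×0.0990)² = 0.00245
δQ/Q = √(0.00313) = 0.0560

5.60%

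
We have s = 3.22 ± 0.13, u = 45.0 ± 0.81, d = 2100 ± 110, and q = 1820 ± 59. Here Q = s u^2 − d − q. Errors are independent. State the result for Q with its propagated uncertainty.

2600 ± 374

Let p = s·u^2 = 6520. δp/p = √((1·δs/s)² + (2·δu/u)²) = √(0.00163 + 0.00130) = 0.0541, so δp = 353.
Q = p − d − q: δQ = √(δp² + δd² + δq²) = √(1.24e+05 + 12100 + 3480) = 374
Q = 2600.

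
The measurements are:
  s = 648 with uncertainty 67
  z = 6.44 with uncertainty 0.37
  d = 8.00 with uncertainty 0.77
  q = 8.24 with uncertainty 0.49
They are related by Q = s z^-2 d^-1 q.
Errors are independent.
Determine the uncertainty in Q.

3.08

For a monomial Q ∝ s, z^-2, d^-1, q, fractional errors add in quadrature:
  (1·δs/s)² = (1×0.103)² = 0.0107;  (-2·δz/z)² = (-2×0.0575)² = 0.0132;  (-1·δd/d)² = (-1×0.0963)² = 0.00926;  (1·δq/q)² = (1×0.0595)² = 0.00354
δQ/Q = √(0.0367) = 0.192
Q = 16.1, so δQ = 0.192 × 16.1 = 3.08.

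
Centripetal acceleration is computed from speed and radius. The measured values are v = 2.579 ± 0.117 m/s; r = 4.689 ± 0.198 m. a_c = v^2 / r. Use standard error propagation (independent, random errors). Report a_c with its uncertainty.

1.418 ± 0.142 m/s^2

For a monomial a_c ∝ v^2, r^-1, fractional errors add in quadrature:
  (2·δv/v)² = (2×0.0454)² = 0.00823;  (-1·δr/r)² = (-1×0.0422)² = 0.00178
δa_c/a_c = √(0.0100) = 0.100
a_c = 1.418 m/s^2, so δa_c = 0.100 × 1.418 = 0.142 m/s^2.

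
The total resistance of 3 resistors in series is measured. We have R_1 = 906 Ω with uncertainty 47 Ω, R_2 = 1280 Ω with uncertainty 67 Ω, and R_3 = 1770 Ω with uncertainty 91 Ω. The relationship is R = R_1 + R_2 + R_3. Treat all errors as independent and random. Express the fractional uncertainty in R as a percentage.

Each term contributes (cᵢ δxᵢ)² to (δR)²:
  (δR_1)² = 2210;  (δR_2)² = 4490;  (δR_3)² = 8280
δR = √(15000) = 122 Ω
R = 3960 Ω, so δR/R = 122/3960 = 0.0309.

3.09%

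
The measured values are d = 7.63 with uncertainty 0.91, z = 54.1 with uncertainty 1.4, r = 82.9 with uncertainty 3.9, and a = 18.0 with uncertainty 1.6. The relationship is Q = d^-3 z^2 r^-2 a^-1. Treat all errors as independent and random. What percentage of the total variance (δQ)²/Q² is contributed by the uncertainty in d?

86.8%

(δQ/Q)² = (-3·δd/d)² + (2·δz/z)² + (-2·δr/r)² + (-1·δa/a)²
  d term: (-3×0.119)² = 0.128
  z term: (2×0.0259)² = 0.00268
  r term: (-2×0.0470)² = 0.00885
  a term: (-1×0.0889)² = 0.00790
Total = 0.147. Share from d = 0.128/0.147 = 0.868.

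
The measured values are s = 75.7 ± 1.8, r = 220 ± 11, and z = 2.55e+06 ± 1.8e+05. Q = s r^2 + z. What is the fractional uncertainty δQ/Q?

Let p = s·r^2 = 3.66e+06. δp/p = √((1·δs/s)² + (2·δr/r)²) = √(0.000565 + 0.0100) = 0.103, so δp = 3.77e+05.
Q = p + z: δQ = √(δp² + δz²) = √(1.42e+11 + 3.24e+10) = 4.17e+05
Q = 6.21e+06, so δQ/Q = 4.17e+05/6.21e+06 = 0.0672.

0.0672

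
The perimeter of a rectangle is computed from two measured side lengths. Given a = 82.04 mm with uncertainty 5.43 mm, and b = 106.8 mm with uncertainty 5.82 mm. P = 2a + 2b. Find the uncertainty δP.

Absolute uncertainties add in quadrature for a linear combination:
  (2·δa)² = 118;  (2·δb)² = 135
δP = √(253) = 15.9 mm

15.9 mm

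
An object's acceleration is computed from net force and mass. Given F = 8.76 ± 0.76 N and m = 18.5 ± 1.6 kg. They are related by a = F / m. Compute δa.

0.0580 m/s^2

Each factor contributes (exponent × relative error)² to (δa/a)²:
  (1·δF/F)² = (1×0.0868)² = 0.00753;  (-1·δm/m)² = (-1×0.0865)² = 0.00748
δa/a = √(0.0150) = 0.123
a = 0.474 m/s^2, so δa = 0.123 × 0.474 = 0.0580 m/s^2.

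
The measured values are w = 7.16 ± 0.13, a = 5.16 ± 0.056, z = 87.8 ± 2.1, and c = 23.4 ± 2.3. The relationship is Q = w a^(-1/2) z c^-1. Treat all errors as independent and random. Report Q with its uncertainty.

11.8 ± 1.22

For a monomial Q ∝ w, a^(-1/2), z, c^-1, fractional errors add in quadrature:
  (1·δw/w)² = (1×0.0182)² = 0.000330;  (−½·δa/a)² = (-0.5×0.0109)² = 2.94e-05;  (1·δz/z)² = (1×0.0239)² = 0.000572;  (-1·δc/c)² = (-1×0.0983)² = 0.00966
δQ/Q = √(0.0106) = 0.103
Q = 11.8, so δQ = 0.103 × 11.8 = 1.22.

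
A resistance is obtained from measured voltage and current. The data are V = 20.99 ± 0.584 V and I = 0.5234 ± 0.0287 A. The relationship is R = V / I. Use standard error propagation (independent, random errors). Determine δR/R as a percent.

6.15%

Products/powers → add relative errors in quadrature, weighted by exponent:
  (1·δV/V)² = (1×0.0278)² = 0.000774;  (-1·δI/I)² = (-1×0.0548)² = 0.00301
δR/R = √(0.00378) = 0.0615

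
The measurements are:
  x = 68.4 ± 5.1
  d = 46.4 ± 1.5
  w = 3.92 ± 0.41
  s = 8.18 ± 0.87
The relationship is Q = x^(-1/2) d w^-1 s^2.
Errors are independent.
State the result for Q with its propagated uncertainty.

Since Q is a product/quotient, work with relative uncertainties:
  (−½·δx/x)² = (-0.5×0.0746)² = 0.00139;  (1·δd/d)² = (1×0.0323)² = 0.00105;  (-1·δw/w)² = (-1×0.105)² = 0.0109;  (2·δs/s)² = (2×0.106)² = 0.0452
δQ/Q = √(0.0586) = 0.242
Q = 95.8, so δQ = 0.242 × 95.8 = 23.2.

95.8 ± 23.2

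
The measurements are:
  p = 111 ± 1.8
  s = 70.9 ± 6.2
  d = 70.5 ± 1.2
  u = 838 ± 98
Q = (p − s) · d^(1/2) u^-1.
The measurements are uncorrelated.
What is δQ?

Let w = p − s = 40.1. δw = √(δp² + δs²) = √(3.24 + 38.4) = 6.46, so δw/w = 0.161.
Q is then a monomial in w, d, u:
δQ/Q = √((δw/w)² + (½·δd/d)² + (-1·δu/u)²) = √(0.0259 + 7.24e-05 + 0.0137) = 0.199
Q = 0.402, so δQ = 0.199 × 0.402 = 0.0800.

0.0800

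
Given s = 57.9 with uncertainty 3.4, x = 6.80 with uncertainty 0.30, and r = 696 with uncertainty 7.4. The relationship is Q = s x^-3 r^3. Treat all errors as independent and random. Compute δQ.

9.2e+06

Each factor contributes (exponent × relative error)² to (δQ/Q)²:
  (1·δs/s)² = (1×0.0587)² = 0.00345;  (-3·δx/x)² = (-3×0.0441)² = 0.0175;  (3·δr/r)² = (3×0.0106)² = 0.00102
δQ/Q = √(0.0220) = 0.148
Q = 6.21e+07, so δQ = 0.148 × 6.21e+07 = 9.2e+06.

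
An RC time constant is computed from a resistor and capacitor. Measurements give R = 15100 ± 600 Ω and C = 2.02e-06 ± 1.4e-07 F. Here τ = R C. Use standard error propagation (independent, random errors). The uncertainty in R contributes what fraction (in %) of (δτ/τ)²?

(δτ/τ)² = (1·δR/R)² + (1·δC/C)²
  R term: (1×0.0397)² = 0.00158
  C term: (1×0.0693)² = 0.00480
Total = 0.00638. Share from R = 0.00158/0.00638 = 0.247.

24.7%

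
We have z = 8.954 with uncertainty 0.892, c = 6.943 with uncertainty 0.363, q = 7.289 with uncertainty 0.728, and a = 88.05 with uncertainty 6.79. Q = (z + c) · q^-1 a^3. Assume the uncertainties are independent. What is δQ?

3.86e+05

Let u = z + c = 15.90. δu = √(δz² + δc²) = √(0.796 + 0.132) = 0.963, so δu/u = 0.0606.
Q is then a monomial in u, q, a:
δQ/Q = √((δu/u)² + (-1·δq/q)² + (3·δa/a)²) = √(0.00367 + 0.00998 + 0.0535) = 0.259
Q = 1.489e+06, so δQ = 0.259 × 1.489e+06 = 3.86e+05.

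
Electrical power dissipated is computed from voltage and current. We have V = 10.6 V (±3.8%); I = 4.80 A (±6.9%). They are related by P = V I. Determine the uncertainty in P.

4.01 W

Relative error in a monomial: (δP/P)² = Σ (nᵢ · δxᵢ/xᵢ)².
  (1·δV/V)² = (1×0.0380)² = 0.00144;  (1·δI/I)² = (1×0.0690)² = 0.00476
δP/P = √(0.00621) = 0.0788
P = 50.9 W, so δP = 0.0788 × 50.9 = 4.01 W.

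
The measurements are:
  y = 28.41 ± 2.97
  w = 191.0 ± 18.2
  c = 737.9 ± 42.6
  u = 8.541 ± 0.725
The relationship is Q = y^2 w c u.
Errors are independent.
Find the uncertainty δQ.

2.45e+08

Relative error in a monomial: (δQ/Q)² = Σ (nᵢ · δxᵢ/xᵢ)².
  (2·δy/y)² = (2×0.105)² = 0.0437;  (1·δw/w)² = (1×0.0953)² = 0.00908;  (1·δc/c)² = (1×0.0577)² = 0.00333;  (1·δu/u)² = (1×0.0849)² = 0.00721
δQ/Q = √(0.0633) = 0.252
Q = 9.716e+08, so δQ = 0.252 × 9.716e+08 = 2.45e+08.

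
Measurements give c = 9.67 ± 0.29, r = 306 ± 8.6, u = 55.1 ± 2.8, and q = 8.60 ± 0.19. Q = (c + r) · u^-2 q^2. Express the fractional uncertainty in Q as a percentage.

Let w = c + r = 316. δw = √(δc² + δr²) = √(0.0841 + 74.0) = 8.60, so δw/w = 0.0273.
Q is then a monomial in w, u, q:
δQ/Q = √((δw/w)² + (-2·δu/u)² + (2·δq/q)²) = √(0.000743 + 0.0103 + 0.00195) = 0.114

11.4%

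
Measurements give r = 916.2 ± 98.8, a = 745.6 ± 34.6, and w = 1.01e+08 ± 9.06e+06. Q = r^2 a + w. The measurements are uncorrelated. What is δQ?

1.38e+08

Let p = r^2·a = 6.259e+08. δp/p = √((2·δr/r)² + (1·δa/a)²) = √(0.0465 + 0.00215) = 0.221, so δp = 1.38e+08.
Q = p + w: δQ = √(δp² + δw²) = √(1.91e+16 + 8.21e+13) = 1.38e+08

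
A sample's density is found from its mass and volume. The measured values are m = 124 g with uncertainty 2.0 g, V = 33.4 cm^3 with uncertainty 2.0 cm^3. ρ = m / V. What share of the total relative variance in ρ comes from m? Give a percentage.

(δρ/ρ)² = (1·δm/m)² + (-1·δV/V)²
  m term: (1×0.0161)² = 0.000260
  V term: (-1×0.0599)² = 0.00359
Total = 0.00385. Share from m = 0.000260/0.00385 = 0.0676.

6.76%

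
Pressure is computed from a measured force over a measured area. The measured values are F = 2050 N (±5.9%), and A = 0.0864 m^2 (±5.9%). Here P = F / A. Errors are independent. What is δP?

Products/powers → add relative errors in quadrature, weighted by exponent:
  (1·δF/F)² = (1×0.0590)² = 0.00348;  (-1·δA/A)² = (-1×0.0590)² = 0.00348
δP/P = √(0.00696) = 0.0834
P = 23700 Pa, so δP = 0.0834 × 23700 = 1980 Pa.

1980 Pa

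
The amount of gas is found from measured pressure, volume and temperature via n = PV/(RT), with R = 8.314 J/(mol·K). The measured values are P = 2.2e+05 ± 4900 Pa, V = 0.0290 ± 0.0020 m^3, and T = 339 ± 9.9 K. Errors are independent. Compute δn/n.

Relative error in a monomial: (δn/n)² = Σ (nᵢ · δxᵢ/xᵢ)².
  (1·δP/P)² = (1×0.0223)² = 0.000496;  (1·δV/V)² = (1×0.0690)² = 0.00476;  (-1·δT/T)² = (-1×0.0292)² = 0.000853
δn/n = √(0.00611) = 0.0781

0.0781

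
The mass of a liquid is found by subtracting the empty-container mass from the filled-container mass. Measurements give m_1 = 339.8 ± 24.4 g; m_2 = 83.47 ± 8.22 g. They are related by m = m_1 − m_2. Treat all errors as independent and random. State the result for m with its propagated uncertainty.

256.3 ± 25.7 g

Sums and differences: (δm)² = Σ (cᵢ δxᵢ)².
  (δm_1)² = 595;  (δm_2)² = 67.6
δm = √(663) = 25.7 g
m = 256.3 g.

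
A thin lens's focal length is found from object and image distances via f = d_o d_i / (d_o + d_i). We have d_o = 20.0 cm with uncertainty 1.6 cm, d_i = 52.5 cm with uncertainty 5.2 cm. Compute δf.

∂f/∂d_o = (d_i/(d_o+d_i))² = 0.524;  ∂f/∂d_i = (d_o/(d_o+d_i))² = 0.0761
δf = √((∂f/∂d_o · δd_o)² + (∂f/∂d_i · δd_i)²) = √(0.704 + 0.157) = 0.928 cm

0.928 cm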